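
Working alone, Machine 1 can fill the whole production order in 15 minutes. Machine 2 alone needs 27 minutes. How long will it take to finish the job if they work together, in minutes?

135/14 minutes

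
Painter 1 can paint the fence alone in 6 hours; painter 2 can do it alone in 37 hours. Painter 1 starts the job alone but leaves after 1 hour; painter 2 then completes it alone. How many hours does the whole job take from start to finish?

In 1 hour painter 1 does 1/6 of the job, leaving 5/6.
Painter 2 works at 1/37 per hour, so finishing takes 5/6 ÷ 1/37 = 185/6 hours.
Total time = 1 + 185/6 = 191/6 hours.

191/6 hours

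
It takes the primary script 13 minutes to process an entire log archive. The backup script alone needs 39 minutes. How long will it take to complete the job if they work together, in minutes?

Combined rate: 1/13 + 1/39 = (3 + 1)/39 = 4/39 per minute.
Time = 1 ÷ (4/39) = 39/4 minutes.

39/4 minutes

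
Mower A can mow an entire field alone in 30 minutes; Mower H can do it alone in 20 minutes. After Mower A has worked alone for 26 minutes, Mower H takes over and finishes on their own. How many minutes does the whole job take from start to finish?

In 26 minutes Mower A does 26/30 = 13/15 of the job, leaving 2/15.
Mower H works at 1/20 per minute, so finishing takes 2/15 ÷ 1/20 = 8/3 minutes.
Total time = 26 + 8/3 = 86/3 minutes.

86/3 minutes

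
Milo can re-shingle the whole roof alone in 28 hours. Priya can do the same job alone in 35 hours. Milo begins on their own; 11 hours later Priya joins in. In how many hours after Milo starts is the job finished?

184/9 hours

In the first 11 hours Milo alone does 11/28 of the job, leaving 17/28.
Once everyone is working, combined rate: 1/28 + 1/35 = (5 + 4)/140 = 9/140 per hour.
Remaining 17/28 at 9/140 per hour takes 85/9 hours.
Total from the start = 11 + 85/9 = 184/9 hours.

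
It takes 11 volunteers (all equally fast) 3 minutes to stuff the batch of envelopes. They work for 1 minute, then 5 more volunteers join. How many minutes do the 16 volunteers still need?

11/8 minutes

One volunteer does 1/33 of the job per minute.
After 1 minute with 11 volunteers, 1/3 is done (2/3 left).
With 16 volunteers the rate is 16/33, so the rest takes 2/3 ÷ 16/33 = 11/8 minutes.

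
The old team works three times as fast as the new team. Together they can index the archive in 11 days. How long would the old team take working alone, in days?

Let the new team's rate be r; then the old team's rate is 3r, so together (3 + 1)r = 4r = 1/11.
Thus r = 1/44 per day.
The new team alone: 44 days; the old team alone: 44/3 days.

44/3 days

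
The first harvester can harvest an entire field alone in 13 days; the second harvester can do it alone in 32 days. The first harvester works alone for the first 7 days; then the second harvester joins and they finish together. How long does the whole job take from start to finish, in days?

In 7 days the first harvester does 7/13 of the job, leaving 6/13.
The first harvester and the second harvester together work at 45/416 per day, so finishing takes 6/13 ÷ 45/416 = 64/15 days.
Total time = 7 + 64/15 = 169/15 days.

169/15 days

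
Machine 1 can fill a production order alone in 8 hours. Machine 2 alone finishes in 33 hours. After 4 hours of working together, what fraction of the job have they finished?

41/66

Combined rate: 1/8 + 1/33 = (33 + 8)/264 = 41/264 per hour.
In 4 hours they complete 4·41/264 = 41/66 of the job.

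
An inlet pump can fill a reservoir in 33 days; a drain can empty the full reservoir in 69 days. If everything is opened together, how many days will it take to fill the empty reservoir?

253/4 days

Net rate = 1/33 − 1/69 = (23 − 11)/759 = 12/759 = 4/253 per day.
Filling time = 1 ÷ (4/253) = 253/4 days.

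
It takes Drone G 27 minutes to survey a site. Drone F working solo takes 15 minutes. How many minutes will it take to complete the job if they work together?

135/14 minutes

Combined rate: 1/27 + 1/15 = (5 + 9)/135 = 14/135 per minute.
Time = 1 ÷ (14/135) = 135/14 minutes.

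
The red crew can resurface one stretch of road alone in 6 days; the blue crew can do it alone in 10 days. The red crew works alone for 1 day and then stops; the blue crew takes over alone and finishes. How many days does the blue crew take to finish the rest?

In 1 day the red crew does 1/6 of the job, leaving 5/6.
The blue crew works at 1/10 per day, so finishing takes 5/6 ÷ 1/10 = 25/3 days.

25/3 days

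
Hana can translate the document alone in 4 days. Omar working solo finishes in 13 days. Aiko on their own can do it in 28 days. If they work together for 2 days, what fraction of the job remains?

Combined rate: 1/4 + 1/13 + 1/28 = (91 + 28 + 13)/364 = 132/364 = 33/91 per day.
In 2 days they complete 2·33/91 = 66/91 of the job.
So 25/91 remains.

25/91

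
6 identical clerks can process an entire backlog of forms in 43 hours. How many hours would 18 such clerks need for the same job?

Total work is 6·43 = 258 clerk-hours.
With 18 clerks: 258/18 = 43/3 hours.

43/3 hours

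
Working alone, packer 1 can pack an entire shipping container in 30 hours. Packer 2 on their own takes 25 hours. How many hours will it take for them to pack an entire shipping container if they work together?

150/11 hours

Combined rate: 1/30 + 1/25 = (5 + 6)/150 = 11/150 per hour.
Time = 1 ÷ (11/150) = 150/11 hours.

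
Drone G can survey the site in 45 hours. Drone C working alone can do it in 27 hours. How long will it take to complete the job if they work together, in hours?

135/8 hours

With two workers the combined time is the product over the sum: 45·27/(45+27) = 1215/72 = 135/8 hours.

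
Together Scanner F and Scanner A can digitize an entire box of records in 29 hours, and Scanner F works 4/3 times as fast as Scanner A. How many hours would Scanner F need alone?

203/4 hours

Let Scanner A's rate be r; then Scanner F's rate is (4/3)r, so together (4/3 + 1)r = (7/3)r = 1/29.
Thus r = 3/203 per hour.
Scanner A alone: 203/3 hours; Scanner F alone: 203/4 hours.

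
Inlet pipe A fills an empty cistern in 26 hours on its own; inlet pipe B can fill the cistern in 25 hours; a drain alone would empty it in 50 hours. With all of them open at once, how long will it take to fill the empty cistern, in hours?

Net rate = 1/26 + 1/25 − 1/50 = (25 + 26 − 13)/650 = 38/650 = 19/325 per hour.
Filling time = 1 ÷ (19/325) = 325/19 hours.

325/19 hours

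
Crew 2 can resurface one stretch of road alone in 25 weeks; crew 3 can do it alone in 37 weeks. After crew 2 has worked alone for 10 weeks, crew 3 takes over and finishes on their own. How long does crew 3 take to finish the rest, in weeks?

111/5 weeks

In 10 weeks crew 2 does 10/25 = 2/5 of the job, leaving 3/5.
Crew 3 works at 1/37 per week, so finishing takes 3/5 ÷ 1/37 = 111/5 weeks.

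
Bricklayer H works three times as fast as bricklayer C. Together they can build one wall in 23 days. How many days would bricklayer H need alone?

Let bricklayer C's rate be r; then bricklayer H's rate is 3r, so together (3 + 1)r = 4r = 1/23.
Thus r = 1/92 per day.
Bricklayer C alone: 92 days; bricklayer H alone: 92/3 days.

92/3 days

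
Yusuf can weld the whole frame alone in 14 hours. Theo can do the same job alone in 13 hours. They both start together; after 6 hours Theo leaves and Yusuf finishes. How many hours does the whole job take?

98/13 hours

In the first 6 hours the combined rate is 27/182, so 81/91 of the job is done, leaving 10/91.
After Theo leaves the rate is 1/14 per hour; the remaining 10/91 takes 20/13 hours.
Total = 6 + 20/13 = 98/13 hours.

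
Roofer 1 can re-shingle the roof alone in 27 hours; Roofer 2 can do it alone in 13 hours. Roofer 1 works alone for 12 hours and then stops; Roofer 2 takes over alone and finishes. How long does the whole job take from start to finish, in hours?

In 12 hours Roofer 1 does 12/27 = 4/9 of the job, leaving 5/9.
Roofer 2 works at 1/13 per hour, so finishing takes 5/9 ÷ 1/13 = 65/9 hours.
Total time = 12 + 65/9 = 173/9 hours.

173/9 hours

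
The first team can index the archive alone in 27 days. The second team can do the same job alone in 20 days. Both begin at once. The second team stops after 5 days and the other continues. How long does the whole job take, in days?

81/4 days

In the first 5 days the combined rate is 47/540, so 47/108 of the job is done, leaving 61/108.
After the second team leaves the rate is 1/27 per day; the remaining 61/108 takes 61/4 days.
Total = 5 + 61/4 = 81/4 days.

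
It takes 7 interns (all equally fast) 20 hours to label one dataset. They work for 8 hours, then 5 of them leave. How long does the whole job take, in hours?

One intern does 1/140 of the job per hour.
After 8 hours with 7 interns, 2/5 is done (3/5 left).
With 2 interns the rate is 2/140 = 1/70, so the rest takes 3/5 ÷ 1/70 = 42 hours.
Total = 8 + 42 = 50 hours.

50 hours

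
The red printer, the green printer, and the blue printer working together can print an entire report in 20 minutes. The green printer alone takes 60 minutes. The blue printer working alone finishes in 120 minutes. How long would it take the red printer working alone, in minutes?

40 minutes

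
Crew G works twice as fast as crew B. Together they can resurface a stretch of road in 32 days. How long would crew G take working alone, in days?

Let crew B's rate be r; then crew G's rate is 2r, so together (2 + 1)r = 3r = 1/32.
Thus r = 1/96 per day.
Crew B alone: 96 days; crew G alone: 48 days.

48 days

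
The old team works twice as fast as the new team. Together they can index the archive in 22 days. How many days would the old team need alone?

33 days

Let the new team's rate be r; then the old team's rate is 2r, so together (2 + 1)r = 3r = 1/22.
Thus r = 1/66 per day.
The new team alone: 66 days; the old team alone: 33 days.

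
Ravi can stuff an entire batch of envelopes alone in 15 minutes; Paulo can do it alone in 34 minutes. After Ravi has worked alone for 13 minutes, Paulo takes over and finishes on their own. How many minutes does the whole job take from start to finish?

263/15 minutes

In 13 minutes Ravi does 13/15 of the job, leaving 2/15.
Paulo works at 1/34 per minute, so finishing takes 2/15 ÷ 1/34 = 68/15 minutes.
Total time = 13 + 68/15 = 263/15 minutes.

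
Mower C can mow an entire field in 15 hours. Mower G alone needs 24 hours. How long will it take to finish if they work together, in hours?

120/13 hours

With two workers the combined time is the product over the sum: 15·24/(15+24) = 360/39 = 120/13 hours.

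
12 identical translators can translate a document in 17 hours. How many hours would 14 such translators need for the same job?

102/7 hours

Total work is 12·17 = 204 translator-hours.
With 14 translators: 204/14 = 102/7 hours.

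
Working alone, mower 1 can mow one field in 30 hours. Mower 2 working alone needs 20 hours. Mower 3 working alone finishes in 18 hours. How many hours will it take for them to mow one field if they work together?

Combined rate: 1/30 + 1/20 + 1/18 = (6 + 9 + 10)/180 = 25/180 = 5/36 per hour.
Time = 1 ÷ (5/36) = 36/5 hours.

36/5 hours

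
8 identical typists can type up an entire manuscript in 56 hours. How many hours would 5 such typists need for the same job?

448/5 hours

Total work is 8·56 = 448 typist-hours.
With 5 typists: 448/5 hours.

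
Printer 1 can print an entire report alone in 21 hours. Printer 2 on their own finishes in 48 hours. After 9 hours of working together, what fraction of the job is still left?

Combined rate: 1/21 + 1/48 = (16 + 7)/336 = 23/336 per hour.
In 9 hours they complete 9·23/336 = 69/112 of the job.
So 43/112 remains.

43/112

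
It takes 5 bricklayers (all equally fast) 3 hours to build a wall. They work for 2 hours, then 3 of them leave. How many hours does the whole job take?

9/2 hours

One bricklayer does 1/15 of the job per hour.
After 2 hours with 5 bricklayers, 2/3 is done (1/3 left).
With 2 bricklayers the rate is 2/15, so the rest takes 1/3 ÷ 2/15 = 5/2 hours.
Total = 2 + 5/2 = 9/2 hours.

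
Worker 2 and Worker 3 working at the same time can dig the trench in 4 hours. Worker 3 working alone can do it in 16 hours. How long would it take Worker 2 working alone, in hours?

Combined rate is 1/4 per hour.
Known contribution: 1/16 per hour.
So Worker 2's rate is 1/4 − 1/16 = 3/16, meaning 16/3 hours alone.

16/3 hours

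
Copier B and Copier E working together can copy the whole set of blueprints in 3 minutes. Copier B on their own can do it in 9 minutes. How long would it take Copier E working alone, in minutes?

Combined rate is 1/3 per minute.
Known contribution: 1/9 per minute.
So Copier E's rate is 1/3 − 1/9 = 2/9, meaning 9/2 minutes alone.

9/2 minutes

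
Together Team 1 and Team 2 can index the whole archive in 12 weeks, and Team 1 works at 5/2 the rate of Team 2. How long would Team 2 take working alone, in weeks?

42 weeks

Let Team 2's rate be r; then Team 1's rate is (5/2)r, so together (5/2 + 1)r = (7/2)r = 1/12.
Thus r = 1/42 per week.
Team 2 alone: 42 weeks; Team 1 alone: 84/5 weeks.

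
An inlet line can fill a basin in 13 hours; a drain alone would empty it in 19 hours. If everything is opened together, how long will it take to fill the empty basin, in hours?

Net rate = 1/13 − 1/19 = (19 − 13)/247 = 6/247 per hour.
Filling time = 1 ÷ (6/247) = 247/6 hours.

247/6 hours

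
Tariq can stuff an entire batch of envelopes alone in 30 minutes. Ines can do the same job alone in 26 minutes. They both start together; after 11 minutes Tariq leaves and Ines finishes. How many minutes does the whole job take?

In the first 11 minutes the combined rate is 14/195, so 154/195 of the job is done, leaving 41/195.
After Tariq leaves the rate is 1/26 per minute; the remaining 41/195 takes 82/15 minutes.
Total = 11 + 82/15 = 247/15 minutes.

247/15 minutes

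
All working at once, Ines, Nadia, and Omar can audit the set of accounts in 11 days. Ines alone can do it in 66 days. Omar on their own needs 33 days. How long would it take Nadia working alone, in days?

22 days

Combined rate is 1/11 per day.
Known contribution: 1/66 + 1/33 = (1 + 2)/66 = 3/66 = 1/22 per day.
So Nadia's rate is 1/11 − 1/22 = 1/22, meaning 22 days alone.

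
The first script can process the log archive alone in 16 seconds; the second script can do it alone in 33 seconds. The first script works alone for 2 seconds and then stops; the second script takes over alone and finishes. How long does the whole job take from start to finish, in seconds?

In 2 seconds the first script does 2/16 = 1/8 of the job, leaving 7/8.
The second script works at 1/33 per second, so finishing takes 7/8 ÷ 1/33 = 231/8 seconds.
Total time = 2 + 231/8 = 247/8 seconds.

247/8 seconds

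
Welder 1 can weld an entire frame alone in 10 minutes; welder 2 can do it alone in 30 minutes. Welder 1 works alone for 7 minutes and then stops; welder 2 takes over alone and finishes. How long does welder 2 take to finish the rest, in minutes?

9 minutes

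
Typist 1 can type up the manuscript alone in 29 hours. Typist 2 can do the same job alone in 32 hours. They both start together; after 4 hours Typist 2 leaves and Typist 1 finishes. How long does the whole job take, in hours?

203/8 hours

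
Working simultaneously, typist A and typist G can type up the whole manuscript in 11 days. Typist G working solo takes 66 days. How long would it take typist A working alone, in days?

Combined rate is 1/11 per day.
Known contribution: 1/66 per day.
So typist A's rate is 1/11 − 1/66 = 5/66, meaning 66/5 days alone.

66/5 days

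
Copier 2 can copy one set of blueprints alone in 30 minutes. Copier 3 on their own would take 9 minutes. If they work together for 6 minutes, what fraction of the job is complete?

13/15

Combined rate: 1/30 + 1/9 = (3 + 10)/90 = 13/90 per minute.
In 6 minutes they complete 6·13/90 = 13/15 of the job.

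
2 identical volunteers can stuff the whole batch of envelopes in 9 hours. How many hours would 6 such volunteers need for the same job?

3 hours

Total work is 2·9 = 18 volunteer-hours.
With 6 volunteers: 18/6 = 3 hours.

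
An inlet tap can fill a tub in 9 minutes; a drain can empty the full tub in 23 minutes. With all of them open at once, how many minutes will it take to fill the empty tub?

207/14 minutes

Net rate = 1/9 − 1/23 = (23 − 9)/207 = 14/207 per minute.
Filling time = 1 ÷ (14/207) = 207/14 minutes.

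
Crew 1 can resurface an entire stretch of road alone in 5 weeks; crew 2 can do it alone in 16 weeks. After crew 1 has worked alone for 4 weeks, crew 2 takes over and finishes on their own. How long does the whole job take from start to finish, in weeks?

36/5 weeks

In 4 weeks crew 1 does 4/5 of the job, leaving 1/5.
Crew 2 works at 1/16 per week, so finishing takes 1/5 ÷ 1/16 = 16/5 weeks.
Total time = 4 + 16/5 = 36/5 weeks.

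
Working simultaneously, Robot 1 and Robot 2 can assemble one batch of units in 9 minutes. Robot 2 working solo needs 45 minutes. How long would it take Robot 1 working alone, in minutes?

Combined rate is 1/9 per minute.
Known contribution: 1/45 per minute.
So Robot 1's rate is 1/9 − 1/45 = 4/45, meaning 45/4 minutes alone.

45/4 minutes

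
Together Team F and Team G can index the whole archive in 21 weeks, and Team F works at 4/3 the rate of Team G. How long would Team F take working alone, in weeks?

147/4 weeks

Let Team G's rate be r; then Team F's rate is (4/3)r, so together (4/3 + 1)r = (7/3)r = 1/21.
Thus r = 1/49 per week.
Team G alone: 49 weeks; Team F alone: 147/4 weeks.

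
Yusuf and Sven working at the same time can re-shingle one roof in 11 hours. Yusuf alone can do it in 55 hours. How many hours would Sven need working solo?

55/4 hours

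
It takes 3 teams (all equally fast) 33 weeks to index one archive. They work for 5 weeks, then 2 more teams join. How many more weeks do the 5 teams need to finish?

84/5 weeks

One team does 1/99 of the job per week.
After 5 weeks with 3 teams, 5/33 is done (28/33 left).
With 5 teams the rate is 5/99, so the rest takes 28/33 ÷ 5/99 = 84/5 weeks.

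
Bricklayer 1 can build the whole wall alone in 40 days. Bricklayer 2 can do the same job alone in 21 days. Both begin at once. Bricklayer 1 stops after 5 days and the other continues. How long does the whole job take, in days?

147/8 days

In the first 5 days the combined rate is 61/840, so 61/168 of the job is done, leaving 107/168.
After bricklayer 1 leaves the rate is 1/21 per day; the remaining 107/168 takes 107/8 days.
Total = 5 + 107/8 = 147/8 days.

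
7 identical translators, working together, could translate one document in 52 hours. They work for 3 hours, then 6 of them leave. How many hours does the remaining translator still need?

One translator does 1/364 of the job per hour.
After 3 hours with 7 translators, 3/52 is done (49/52 left).
With 1 translator the rate is 1/364, so the rest takes 49/52 ÷ 1/364 = 343 hours.

343 hours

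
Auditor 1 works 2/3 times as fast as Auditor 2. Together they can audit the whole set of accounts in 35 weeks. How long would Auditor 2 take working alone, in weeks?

Let Auditor 2's rate be r; then Auditor 1's rate is (2/3)r, so together (2/3 + 1)r = (5/3)r = 1/35.
Thus r = 3/175 per week.
Auditor 2 alone: 175/3 weeks; Auditor 1 alone: 175/2 weeks.

175/3 weeks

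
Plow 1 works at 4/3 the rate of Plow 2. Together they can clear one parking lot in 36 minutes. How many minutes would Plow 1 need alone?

Let Plow 2's rate be r; then Plow 1's rate is (4/3)r, so together (4/3 + 1)r = (7/3)r = 1/36.
Thus r = 1/84 per minute.
Plow 2 alone: 84 minutes; Plow 1 alone: 63 minutes.

63 minutes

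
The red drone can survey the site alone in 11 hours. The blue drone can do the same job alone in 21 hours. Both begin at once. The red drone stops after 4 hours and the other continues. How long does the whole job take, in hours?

147/11 hours

In the first 4 hours the combined rate is 32/231, so 128/231 of the job is done, leaving 103/231.
After the red drone leaves the rate is 1/21 per hour; the remaining 103/231 takes 103/11 hours.
Total = 4 + 103/11 = 147/11 hours.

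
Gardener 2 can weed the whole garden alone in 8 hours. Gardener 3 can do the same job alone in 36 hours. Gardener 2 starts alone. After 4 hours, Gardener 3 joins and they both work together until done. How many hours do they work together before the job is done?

36/11 hours

In the first 4 hours Gardener 2 alone does 4/8 = 1/2 of the job, leaving 1/2.
Once everyone is working, combined rate: 1/8 + 1/36 = (9 + 2)/72 = 11/72 per hour.
Remaining 1/2 at 11/72 per hour takes 36/11 hours.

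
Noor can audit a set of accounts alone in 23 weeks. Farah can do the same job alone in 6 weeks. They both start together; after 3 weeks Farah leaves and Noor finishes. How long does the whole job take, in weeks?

In the first 3 weeks the combined rate is 29/138, so 29/46 of the job is done, leaving 17/46.
After Farah leaves the rate is 1/23 per week; the remaining 17/46 takes 17/2 weeks.
Total = 3 + 17/2 = 23/2 weeks.

23/2 weeks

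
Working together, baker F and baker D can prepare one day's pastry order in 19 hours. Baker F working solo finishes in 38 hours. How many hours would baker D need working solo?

38 hours

Combined rate is 1/19 per hour.
Known contribution: 1/38 per hour.
So baker D's rate is 1/19 − 1/38 = 1/38, meaning 38 hours alone.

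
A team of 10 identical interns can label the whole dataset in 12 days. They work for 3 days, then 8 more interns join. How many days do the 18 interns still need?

5 days

One intern does 1/120 of the job per day.
After 3 days with 10 interns, 1/4 is done (3/4 left).
With 18 interns the rate is 18/120 = 3/20, so the rest takes 3/4 ÷ 3/20 = 5 days.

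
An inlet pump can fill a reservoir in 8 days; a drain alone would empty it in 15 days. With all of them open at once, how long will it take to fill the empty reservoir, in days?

120/7 days

Net rate = 1/8 − 1/15 = (15 − 8)/120 = 7/120 per day.
Filling time = 1 ÷ (7/120) = 120/7 days.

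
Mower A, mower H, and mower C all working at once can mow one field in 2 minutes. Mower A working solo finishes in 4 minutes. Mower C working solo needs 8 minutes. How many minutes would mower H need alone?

8 minutes

Combined rate is 1/2 per minute.
Known contribution: 1/4 + 1/8 = (2 + 1)/8 = 3/8 per minute.
So mower H's rate is 1/2 − 3/8 = 1/8, meaning 8 minutes alone.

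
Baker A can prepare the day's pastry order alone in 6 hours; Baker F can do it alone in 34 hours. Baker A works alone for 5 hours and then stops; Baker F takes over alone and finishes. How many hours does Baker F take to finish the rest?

17/3 hours

In 5 hours Baker A does 5/6 of the job, leaving 1/6.
Baker F works at 1/34 per hour, so finishing takes 1/6 ÷ 1/34 = 17/3 hours.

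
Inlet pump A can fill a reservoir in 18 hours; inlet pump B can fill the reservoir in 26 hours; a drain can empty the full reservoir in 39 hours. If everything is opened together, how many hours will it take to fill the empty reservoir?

Net rate = 1/18 + 1/26 − 1/39 = (13 + 9 − 6)/234 = 16/234 = 8/117 per hour.
Filling time = 1 ÷ (8/117) = 117/8 hours.

117/8 hours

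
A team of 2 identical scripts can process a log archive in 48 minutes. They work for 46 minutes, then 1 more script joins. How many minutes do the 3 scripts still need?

One script does 1/96 of the job per minute.
After 46 minutes with 2 scripts, 23/24 is done (1/24 left).
With 3 scripts the rate is 3/96 = 1/32, so the rest takes 1/24 ÷ 1/32 = 4/3 minutes.

4/3 minutes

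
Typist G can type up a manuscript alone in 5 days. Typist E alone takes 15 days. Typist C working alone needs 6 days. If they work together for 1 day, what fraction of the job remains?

17/30

Combined rate: 1/5 + 1/15 + 1/6 = (6 + 2 + 5)/30 = 13/30 per day.
In 1 day they complete 1·13/30 = 13/30 of the job.
So 17/30 remains.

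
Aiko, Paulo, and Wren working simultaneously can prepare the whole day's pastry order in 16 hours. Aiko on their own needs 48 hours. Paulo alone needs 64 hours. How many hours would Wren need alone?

192/5 hours

Combined rate is 1/16 per hour.
Known contribution: 1/48 + 1/64 = (4 + 3)/192 = 7/192 per hour.
So Wren's rate is 1/16 − 7/192 = 5/192, meaning 192/5 hours alone.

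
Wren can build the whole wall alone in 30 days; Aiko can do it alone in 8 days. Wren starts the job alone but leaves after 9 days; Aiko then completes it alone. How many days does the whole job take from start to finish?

73/5 days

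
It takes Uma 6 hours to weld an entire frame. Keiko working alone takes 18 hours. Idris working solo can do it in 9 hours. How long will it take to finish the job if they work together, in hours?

Combined rate: 1/6 + 1/18 + 1/9 = (3 + 1 + 2)/18 = 6/18 = 1/3 per hour.
Time = 1 ÷ (1/3) = 3 hours.

3 hours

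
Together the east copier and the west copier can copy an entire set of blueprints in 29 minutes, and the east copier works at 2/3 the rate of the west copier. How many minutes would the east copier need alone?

Let the west copier's rate be r; then the east copier's rate is (2/3)r, so together (2/3 + 1)r = (5/3)r = 1/29.
Thus r = 3/145 per minute.
The west copier alone: 145/3 minutes; the east copier alone: 145/2 minutes.

145/2 minutes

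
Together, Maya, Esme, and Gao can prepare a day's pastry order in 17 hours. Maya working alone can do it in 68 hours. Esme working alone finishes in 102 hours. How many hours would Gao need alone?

Combined rate is 1/17 per hour.
Known contribution: 1/68 + 1/102 = (3 + 2)/204 = 5/204 per hour.
So Gao's rate is 1/17 − 5/204 = 7/204, meaning 204/7 hours alone.

204/7 hours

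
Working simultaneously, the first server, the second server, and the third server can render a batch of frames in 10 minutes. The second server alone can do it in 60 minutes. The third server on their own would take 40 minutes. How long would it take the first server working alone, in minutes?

120/7 minutes

Combined rate is 1/10 per minute.
Known contribution: 1/60 + 1/40 = (2 + 3)/120 = 5/120 = 1/24 per minute.
So the first server's rate is 1/10 − 1/24 = 7/120, meaning 120/7 minutes alone.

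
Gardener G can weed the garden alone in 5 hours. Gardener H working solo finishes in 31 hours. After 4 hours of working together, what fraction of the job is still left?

11/155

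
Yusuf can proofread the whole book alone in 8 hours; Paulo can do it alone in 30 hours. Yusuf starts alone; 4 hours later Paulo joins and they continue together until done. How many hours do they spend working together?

60/19 hours

In 4 hours Yusuf does 4/8 = 1/2 of the job, leaving 1/2.
Yusuf and Paulo together work at 19/120 per hour, so finishing takes 1/2 ÷ 19/120 = 60/19 hours.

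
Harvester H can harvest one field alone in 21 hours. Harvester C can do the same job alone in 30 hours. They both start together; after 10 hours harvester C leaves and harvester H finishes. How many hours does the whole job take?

In the first 10 hours the combined rate is 17/210, so 17/21 of the job is done, leaving 4/21.
After harvester C leaves the rate is 1/21 per hour; the remaining 4/21 takes 4 hours.
Total = 10 + 4 = 14 hours.

14 hours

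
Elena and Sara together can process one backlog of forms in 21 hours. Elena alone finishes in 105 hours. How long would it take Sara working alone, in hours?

Combined rate is 1/21 per hour.
Known contribution: 1/105 per hour.
So Sara's rate is 1/21 − 1/105 = 4/105, meaning 105/4 hours alone.

105/4 hours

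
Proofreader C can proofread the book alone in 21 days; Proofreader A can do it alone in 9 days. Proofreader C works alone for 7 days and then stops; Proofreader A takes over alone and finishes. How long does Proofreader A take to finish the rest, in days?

In 7 days Proofreader C does 7/21 = 1/3 of the job, leaving 2/3.
Proofreader A works at 1/9 per day, so finishing takes 2/3 ÷ 1/9 = 6 days.

6 days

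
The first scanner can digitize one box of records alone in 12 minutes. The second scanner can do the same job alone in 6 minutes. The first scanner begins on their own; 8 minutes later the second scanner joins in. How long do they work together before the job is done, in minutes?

4/3 minutes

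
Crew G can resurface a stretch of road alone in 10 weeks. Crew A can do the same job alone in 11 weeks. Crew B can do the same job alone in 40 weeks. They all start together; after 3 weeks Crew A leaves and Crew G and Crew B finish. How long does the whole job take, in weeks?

64/11 weeks

In the first 3 weeks the combined rate is 19/88, so 57/88 of the job is done, leaving 31/88.
After Crew A leaves the rate is 1/8 per week; the remaining 31/88 takes 31/11 weeks.
Total = 3 + 31/11 = 64/11 weeks.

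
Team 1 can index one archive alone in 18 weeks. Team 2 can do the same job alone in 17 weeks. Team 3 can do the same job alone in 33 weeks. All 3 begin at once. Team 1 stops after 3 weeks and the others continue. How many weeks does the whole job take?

187/20 weeks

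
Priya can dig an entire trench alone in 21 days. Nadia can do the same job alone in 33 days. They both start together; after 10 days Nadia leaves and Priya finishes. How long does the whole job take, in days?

In the first 10 days the combined rate is 6/77, so 60/77 of the job is done, leaving 17/77.
After Nadia leaves the rate is 1/21 per day; the remaining 17/77 takes 51/11 days.
Total = 10 + 51/11 = 161/11 days.

161/11 days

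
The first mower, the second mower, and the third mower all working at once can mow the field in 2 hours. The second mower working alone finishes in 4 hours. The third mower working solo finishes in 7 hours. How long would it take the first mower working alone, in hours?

Combined rate is 1/2 per hour.
Known contribution: 1/4 + 1/7 = (7 + 4)/28 = 11/28 per hour.
So the first mower's rate is 1/2 − 11/28 = 3/28, meaning 28/3 hours alone.

28/3 hours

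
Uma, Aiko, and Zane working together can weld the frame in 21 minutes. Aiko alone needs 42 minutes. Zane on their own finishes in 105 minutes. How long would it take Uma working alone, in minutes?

Combined rate is 1/21 per minute.
Known contribution: 1/42 + 1/105 = (5 + 2)/210 = 7/210 = 1/30 per minute.
So Uma's rate is 1/21 − 1/30 = 1/70, meaning 70 minutes alone.

70 minutes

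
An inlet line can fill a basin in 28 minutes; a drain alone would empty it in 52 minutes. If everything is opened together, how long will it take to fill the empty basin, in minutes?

Net rate = 1/28 − 1/52 = (13 − 7)/364 = 6/364 = 3/182 per minute.
Filling time = 1 ÷ (3/182) = 182/3 minutes.

182/3 minutes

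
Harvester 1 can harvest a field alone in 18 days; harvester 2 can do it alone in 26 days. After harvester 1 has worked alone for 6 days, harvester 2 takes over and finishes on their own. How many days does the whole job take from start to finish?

In 6 days harvester 1 does 6/18 = 1/3 of the job, leaving 2/3.
Harvester 2 works at 1/26 per day, so finishing takes 2/3 ÷ 1/26 = 52/3 days.
Total time = 6 + 52/3 = 70/3 days.

70/3 days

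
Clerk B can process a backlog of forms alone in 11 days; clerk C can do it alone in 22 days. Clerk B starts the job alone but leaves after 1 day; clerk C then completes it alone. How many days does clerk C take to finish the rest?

20 days

In 1 day clerk B does 1/11 of the job, leaving 10/11.
Clerk C works at 1/22 per day, so finishing takes 10/11 ÷ 1/22 = 20 days.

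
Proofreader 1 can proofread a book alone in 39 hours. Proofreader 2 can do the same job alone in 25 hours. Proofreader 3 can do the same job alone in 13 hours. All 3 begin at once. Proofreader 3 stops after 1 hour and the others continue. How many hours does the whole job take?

In the first 1 hour the combined rate is 139/975, so 139/975 of the job is done, leaving 836/975.
After Proofreader 3 leaves the rate is 64/975 per hour; the remaining 836/975 takes 209/16 hours.
Total = 1 + 209/16 = 225/16 hours.

225/16 hours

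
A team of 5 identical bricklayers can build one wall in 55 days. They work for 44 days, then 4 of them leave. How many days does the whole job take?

99 days

One bricklayer does 1/275 of the job per day.
After 44 days with 5 bricklayers, 4/5 is done (1/5 left).
With 1 bricklayer the rate is 1/275, so the rest takes 1/5 ÷ 1/275 = 55 days.
Total = 44 + 55 = 99 days.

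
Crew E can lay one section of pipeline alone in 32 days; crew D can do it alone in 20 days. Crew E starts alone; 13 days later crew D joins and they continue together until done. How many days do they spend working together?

95/13 days

In 13 days crew E does 13/32 of the job, leaving 19/32.
Crew E and crew D together work at 13/160 per day, so finishing takes 19/32 ÷ 13/160 = 95/13 days.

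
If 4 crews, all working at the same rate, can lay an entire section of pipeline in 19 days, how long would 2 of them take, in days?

38 days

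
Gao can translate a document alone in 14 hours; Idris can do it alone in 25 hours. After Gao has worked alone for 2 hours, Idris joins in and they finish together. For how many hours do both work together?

100/13 hours

In 2 hours Gao does 2/14 = 1/7 of the job, leaving 6/7.
Gao and Idris together work at 39/350 per hour, so finishing takes 6/7 ÷ 39/350 = 100/13 hours.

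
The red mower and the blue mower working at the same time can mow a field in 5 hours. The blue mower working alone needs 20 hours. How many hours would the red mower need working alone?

20/3 hours

Combined rate is 1/5 per hour.
Known contribution: 1/20 per hour.
So the red mower's rate is 1/5 − 1/20 = 3/20, meaning 20/3 hours alone.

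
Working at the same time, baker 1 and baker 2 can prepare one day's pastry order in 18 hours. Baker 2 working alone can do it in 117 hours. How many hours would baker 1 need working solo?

Combined rate is 1/18 per hour.
Known contribution: 1/117 per hour.
So baker 1's rate is 1/18 − 1/117 = 11/234, meaning 234/11 hours alone.

234/11 hours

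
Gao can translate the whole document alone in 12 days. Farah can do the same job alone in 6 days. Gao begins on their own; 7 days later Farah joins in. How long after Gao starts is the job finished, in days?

26/3 days

In the first 7 days Gao alone does 7/12 of the job, leaving 5/12.
Once everyone is working, combined rate: 1/12 + 1/6 = (1 + 2)/12 = 3/12 = 1/4 per day.
Remaining 5/12 at 1/4 per day takes 5/3 days.
Total from the start = 7 + 5/3 = 26/3 days.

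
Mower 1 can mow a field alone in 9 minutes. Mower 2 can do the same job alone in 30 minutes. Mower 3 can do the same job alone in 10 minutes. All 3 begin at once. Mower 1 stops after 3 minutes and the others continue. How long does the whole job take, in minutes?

5 minutes

In the first 3 minutes the combined rate is 11/45, so 11/15 of the job is done, leaving 4/15.
After mower 1 leaves the rate is 2/15 per minute; the remaining 4/15 takes 2 minutes.
Total = 3 + 2 = 5 minutes.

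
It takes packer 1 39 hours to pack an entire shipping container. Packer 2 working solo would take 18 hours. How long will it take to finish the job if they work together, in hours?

234/19 hours

With two workers the combined time is the product over the sum: 39·18/(39+18) = 702/57 = 234/19 hours.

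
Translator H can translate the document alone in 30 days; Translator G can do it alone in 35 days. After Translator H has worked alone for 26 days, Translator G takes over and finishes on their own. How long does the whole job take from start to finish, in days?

92/3 days

In 26 days Translator H does 26/30 = 13/15 of the job, leaving 2/15.
Translator G works at 1/35 per day, so finishing takes 2/15 ÷ 1/35 = 14/3 days.
Total time = 26 + 14/3 = 92/3 days.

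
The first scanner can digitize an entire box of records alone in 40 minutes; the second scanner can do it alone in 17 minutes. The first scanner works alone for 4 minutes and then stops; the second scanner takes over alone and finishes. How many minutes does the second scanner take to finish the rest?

In 4 minutes the first scanner does 4/40 = 1/10 of the job, leaving 9/10.
The second scanner works at 1/17 per minute, so finishing takes 9/10 ÷ 1/17 = 153/10 minutes.

153/10 minutes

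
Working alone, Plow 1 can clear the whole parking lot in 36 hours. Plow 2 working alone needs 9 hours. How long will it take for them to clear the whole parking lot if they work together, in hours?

With two workers the combined time is the product over the sum: 36·9/(36+9) = 324/45 = 36/5 hours.

36/5 hours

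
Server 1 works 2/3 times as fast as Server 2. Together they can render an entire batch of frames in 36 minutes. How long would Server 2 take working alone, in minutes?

60 minutes

Let Server 2's rate be r; then Server 1's rate is (2/3)r, so together (2/3 + 1)r = (5/3)r = 1/36.
Thus r = 1/60 per minute.
Server 2 alone: 60 minutes; Server 1 alone: 90 minutes.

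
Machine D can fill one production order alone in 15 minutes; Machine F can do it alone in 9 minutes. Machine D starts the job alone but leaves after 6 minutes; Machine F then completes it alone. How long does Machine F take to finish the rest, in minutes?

In 6 minutes Machine D does 6/15 = 2/5 of the job, leaving 3/5.
Machine F works at 1/9 per minute, so finishing takes 3/5 ÷ 1/9 = 27/5 minutes.

27/5 minutes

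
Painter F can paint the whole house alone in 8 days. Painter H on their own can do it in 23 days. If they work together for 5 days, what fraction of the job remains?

Combined rate: 1/8 + 1/23 = (23 + 8)/184 = 31/184 per day.
In 5 days they complete 5·31/184 = 155/184 of the job.
So 29/184 remains.

29/184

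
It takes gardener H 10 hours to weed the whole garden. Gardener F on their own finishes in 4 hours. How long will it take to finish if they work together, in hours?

20/7 hours

With two workers the combined time is the product over the sum: 10·4/(10+4) = 40/14 = 20/7 hours.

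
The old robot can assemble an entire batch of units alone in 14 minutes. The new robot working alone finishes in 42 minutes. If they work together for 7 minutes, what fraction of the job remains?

Combined rate: 1/14 + 1/42 = (3 + 1)/42 = 4/42 = 2/21 per minute.
In 7 minutes they complete 7·2/21 = 2/3 of the job.
So 1/3 remains.

1/3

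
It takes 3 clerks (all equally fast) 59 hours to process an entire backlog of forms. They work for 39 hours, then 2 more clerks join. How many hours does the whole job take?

51 hours

One clerk does 1/177 of the job per hour.
After 39 hours with 3 clerks, 39/59 is done (20/59 left).
With 5 clerks the rate is 5/177, so the rest takes 20/59 ÷ 5/177 = 12 hours.
Total = 39 + 12 = 51 hours.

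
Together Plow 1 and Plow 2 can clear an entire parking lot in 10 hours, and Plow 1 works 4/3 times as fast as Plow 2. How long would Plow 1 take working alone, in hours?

Let Plow 2's rate be r; then Plow 1's rate is (4/3)r, so together (4/3 + 1)r = (7/3)r = 1/10.
Thus r = 3/70 per hour.
Plow 2 alone: 70/3 hours; Plow 1 alone: 35/2 hours.

35/2 hours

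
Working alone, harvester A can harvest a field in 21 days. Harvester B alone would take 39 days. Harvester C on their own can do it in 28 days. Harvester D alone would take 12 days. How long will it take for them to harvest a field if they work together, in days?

Combined rate: 1/21 + 1/39 + 1/28 + 1/12 = (52 + 28 + 39 + 91)/1092 = 210/1092 = 5/26 per day.
Time = 1 ÷ (5/26) = 26/5 days.

26/5 days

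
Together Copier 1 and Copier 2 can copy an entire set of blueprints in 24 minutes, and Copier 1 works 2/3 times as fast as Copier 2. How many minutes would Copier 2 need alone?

40 minutes

Let Copier 2's rate be r; then Copier 1's rate is (2/3)r, so together (2/3 + 1)r = (5/3)r = 1/24.
Thus r = 1/40 per minute.
Copier 2 alone: 40 minutes; Copier 1 alone: 60 minutes.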